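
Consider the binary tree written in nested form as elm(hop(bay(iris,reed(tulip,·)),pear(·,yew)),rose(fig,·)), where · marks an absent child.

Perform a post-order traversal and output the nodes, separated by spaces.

iris tulip reed bay yew pear hop fig rose elm

Post-order visits the left subtree, then the right subtree, then the node.
At elm: go left to hop.
  At hop: go left to bay.
    At bay: go left to iris.
      iris is a leaf — visit iris.
    At bay: go right to reed.
      At reed: go left to tulip.
        tulip is a leaf — visit tulip.
      At reed: no right child.
      Visit reed.
    Visit bay.
  At hop: go right to pear.
    At pear: no left child.
    At pear: go right to yew.
      yew is a leaf — visit yew.
    Visit pear.
  Visit hop.
At elm: go right to rose.
  At rose: go left to fig.
    fig is a leaf — visit fig.
  At rose: no right child.
  Visit rose.
Visit elm.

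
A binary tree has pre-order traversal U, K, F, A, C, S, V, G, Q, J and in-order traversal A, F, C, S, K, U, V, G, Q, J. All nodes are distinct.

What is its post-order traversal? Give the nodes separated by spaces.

A S C F K J Q G V U

The first element of pre-order is the root; it splits in-order into left and right subtrees.
Root U: left subtree has 5 nodes {A, F, C, S, K}, right has 4 {V, G, Q, J}.
  Root K: left subtree has 4 nodes {A, F, C, S}, right has 0 { }.
    Root F: left subtree has 1 node {A}, right has 2 {C, S}.
      Root C: left subtree has 0 nodes { }, right has 1 {S}.
  Root V: left subtree has 0 nodes { }, right has 3 {G, Q, J}.
    Root G: left subtree has 0 nodes { }, right has 2 {Q, J}.
      Root Q: left subtree has 0 nodes { }, right has 1 {J}.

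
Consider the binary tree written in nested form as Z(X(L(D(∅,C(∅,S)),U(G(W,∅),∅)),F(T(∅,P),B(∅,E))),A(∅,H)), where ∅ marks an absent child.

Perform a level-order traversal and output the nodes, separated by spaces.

Z X A L F H D U T B C G P E S W

Level-order visits nodes level by level from the root, left to right within each level.
Level 0: Z
Level 1: X, A
Level 2: L, F, H
Level 3: D, U, T, B
Level 4: C, G, P, E
Level 5: S, W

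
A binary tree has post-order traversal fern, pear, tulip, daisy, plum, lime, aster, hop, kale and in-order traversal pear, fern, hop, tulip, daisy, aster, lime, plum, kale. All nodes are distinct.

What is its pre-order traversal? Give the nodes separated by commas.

kale, hop, pear, fern, aster, daisy, tulip, lime, plum

The last element of post-order is the root; it splits in-order into left and right subtrees.
Root kale: left subtree has 8 nodes {pear, fern, hop, tulip, daisy, aster, lime, plum}, right has 0 { }.
  Root hop: left subtree has 2 nodes {pear, fern}, right has 5 {tulip, daisy, aster, lime, plum}.
    Root pear: left subtree has 0 nodes { }, right has 1 {fern}.
    Root aster: left subtree has 2 nodes {tulip, daisy}, right has 2 {lime, plum}.
      Root daisy: left subtree has 1 node {tulip}, right has 0 { }.
      Root lime: left subtree has 0 nodes { }, right has 1 {plum}.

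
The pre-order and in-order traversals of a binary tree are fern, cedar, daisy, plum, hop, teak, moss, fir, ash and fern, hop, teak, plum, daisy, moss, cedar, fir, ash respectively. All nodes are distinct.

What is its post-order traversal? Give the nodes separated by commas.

The first element of pre-order is the root; it splits in-order into left and right subtrees.
Root fern: left subtree has 0 nodes { }, right has 8 {hop, teak, plum, daisy, moss, cedar, fir, ash}.
  Root cedar: left subtree has 5 nodes {hop, teak, plum, daisy, moss}, right has 2 {fir, ash}.
    Root daisy: left subtree has 3 nodes {hop, teak, plum}, right has 1 {moss}.
      Root plum: left subtree has 2 nodes {hop, teak}, right has 0 { }.
        Root hop: left subtree has 0 nodes { }, right has 1 {teak}.
    Root fir: left subtree has 0 nodes { }, right has 1 {ash}.

teak, hop, plum, moss, daisy, ash, fir, cedar, fern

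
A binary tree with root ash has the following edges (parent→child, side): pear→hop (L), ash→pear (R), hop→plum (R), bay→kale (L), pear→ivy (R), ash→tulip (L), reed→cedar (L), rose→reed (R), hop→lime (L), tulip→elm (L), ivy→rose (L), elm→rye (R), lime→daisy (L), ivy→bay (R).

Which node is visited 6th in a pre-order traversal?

hop

Pre-order visits the node, then its left subtree, then its right subtree.
Visit ash.
At ash: go left to tulip.
  Visit tulip.
  At tulip: go left to elm.
    Visit elm.
    At elm: no left child.
    At elm: go right to rye.
      rye is a leaf — visit rye.
  At tulip: no right child.
At ash: go right to pear.
  Visit pear.
  At pear: go left to hop.
    Visit hop.
    At hop: go left to lime.
      Visit lime.
      At lime: go left to daisy.
        daisy is a leaf — visit daisy.
      At lime: no right child.
    At hop: go right to plum.
      plum is a leaf — visit plum.
  At pear: go right to ivy.
    Visit ivy.
    At ivy: go left to rose.
      Visit rose.
      At rose: no left child.
      At rose: go right to reed.
        Visit reed.
        At reed: go left to cedar.
          cedar is a leaf — visit cedar.
        At reed: no right child.
    At ivy: go right to bay.
      Visit bay.
      At bay: go left to kale.
        kale is a leaf — visit kale.
      At bay: no right child.
Full pre-order sequence: ash, tulip, elm, rye, pear, hop, lime, daisy, plum, ivy, rose, reed, cedar, bay, kale.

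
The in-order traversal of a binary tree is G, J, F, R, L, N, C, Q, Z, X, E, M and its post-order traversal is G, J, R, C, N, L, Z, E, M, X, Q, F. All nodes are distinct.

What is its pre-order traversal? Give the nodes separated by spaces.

The last element of post-order is the root; it splits in-order into left and right subtrees.
Root F: left subtree has 2 nodes {G, J}, right has 9 {R, L, N, C, Q, Z, X, E, M}.
  Root J: left subtree has 1 node {G}, right has 0 { }.
  Root Q: left subtree has 4 nodes {R, L, N, C}, right has 4 {Z, X, E, M}.
    Root L: left subtree has 1 node {R}, right has 2 {N, C}.
      Root N: left subtree has 0 nodes { }, right has 1 {C}.
    Root X: left subtree has 1 node {Z}, right has 2 {E, M}.
      Root M: left subtree has 1 node {E}, right has 0 { }.

F J G Q L R N C X Z M E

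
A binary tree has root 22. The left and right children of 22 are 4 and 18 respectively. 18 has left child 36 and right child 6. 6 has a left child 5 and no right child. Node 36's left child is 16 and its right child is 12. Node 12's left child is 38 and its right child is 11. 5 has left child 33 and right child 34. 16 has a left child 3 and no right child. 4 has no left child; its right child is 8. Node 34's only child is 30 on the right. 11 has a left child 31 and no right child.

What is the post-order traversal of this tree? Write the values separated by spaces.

Post-order visits the left subtree, then the right subtree, then the node.
At 22: go left to 4.
  At 4: no left child.
  At 4: go right to 8.
    8 is a leaf — visit 8.
  Visit 4.
At 22: go right to 18.
  At 18: go left to 36.
    At 36: go left to 16.
      At 16: go left to 3.
        3 is a leaf — visit 3.
      At 16: no right child.
      Visit 16.
    At 36: go right to 12.
      At 12: go left to 38.
        38 is a leaf — visit 38.
      At 12: go right to 11.
        At 11: go left to 31.
          31 is a leaf — visit 31.
        At 11: no right child.
        Visit 11.
      Visit 12.
    Visit 36.
  At 18: go right to 6.
    At 6: go left to 5.
      At 5: go left to 33.
        33 is a leaf — visit 33.
      At 5: go right to 34.
        At 34: no left child.
        At 34: go right to 30.
          30 is a leaf — visit 30.
        Visit 34.
      Visit 5.
    At 6: no right child.
    Visit 6.
  Visit 18.
Visit 22.

8 4 3 16 38 31 11 12 36 33 30 34 5 6 18 22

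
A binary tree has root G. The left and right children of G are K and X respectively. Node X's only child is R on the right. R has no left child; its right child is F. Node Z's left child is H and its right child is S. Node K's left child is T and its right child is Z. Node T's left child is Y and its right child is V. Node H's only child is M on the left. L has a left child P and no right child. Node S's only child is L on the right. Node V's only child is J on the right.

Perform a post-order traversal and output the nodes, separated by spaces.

Post-order visits the left subtree, then the right subtree, then the node.
At G: go left to K.
  At K: go left to T.
    At T: go left to Y.
      Y is a leaf — visit Y.
    At T: go right to V.
      At V: no left child.
      At V: go right to J.
        J is a leaf — visit J.
      Visit V.
    Visit T.
  At K: go right to Z.
    At Z: go left to H.
      At H: go left to M.
        M is a leaf — visit M.
      At H: no right child.
      Visit H.
    At Z: go right to S.
      At S: no left child.
      At S: go right to L.
        At L: go left to P.
          P is a leaf — visit P.
        At L: no right child.
        Visit L.
      Visit S.
    Visit Z.
  Visit K.
At G: go right to X.
  At X: no left child.
  At X: go right to R.
    At R: no left child.
    At R: go right to F.
      F is a leaf — visit F.
    Visit R.
  Visit X.
Visit G.

Y J V T M H P L S Z K F R X G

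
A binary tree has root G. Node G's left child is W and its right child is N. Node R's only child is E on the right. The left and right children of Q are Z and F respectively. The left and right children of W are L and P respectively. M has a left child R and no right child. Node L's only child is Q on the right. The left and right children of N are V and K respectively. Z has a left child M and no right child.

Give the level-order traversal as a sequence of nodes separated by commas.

Level-order visits nodes level by level from the root, left to right within each level.
Level 0: G
Level 1: W, N
Level 2: L, P, V, K
Level 3: Q
Level 4: Z, F
Level 5: M
Level 6: R
Level 7: E

G, W, N, L, P, V, K, Q, Z, F, M, R, E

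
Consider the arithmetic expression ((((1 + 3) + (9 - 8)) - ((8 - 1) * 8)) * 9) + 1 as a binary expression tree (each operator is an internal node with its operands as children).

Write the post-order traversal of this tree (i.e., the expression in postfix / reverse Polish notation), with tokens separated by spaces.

1 3 + 9 8 - + 8 1 - 8 * - 9 * 1 +

Post-order on an expression tree gives postfix notation: for each operator, emit left operand, right operand, then the operator.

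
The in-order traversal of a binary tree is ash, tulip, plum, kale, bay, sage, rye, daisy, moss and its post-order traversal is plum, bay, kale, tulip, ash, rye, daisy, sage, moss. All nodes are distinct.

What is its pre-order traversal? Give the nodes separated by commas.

The last element of post-order is the root; it splits in-order into left and right subtrees.
Root moss: left subtree has 8 nodes {ash, tulip, plum, kale, bay, sage, rye, daisy}, right has 0 { }.
  Root sage: left subtree has 5 nodes {ash, tulip, plum, kale, bay}, right has 2 {rye, daisy}.
    Root ash: left subtree has 0 nodes { }, right has 4 {tulip, plum, kale, bay}.
      Root tulip: left subtree has 0 nodes { }, right has 3 {plum, kale, bay}.
        Root kale: left subtree has 1 node {plum}, right has 1 {bay}.
    Root daisy: left subtree has 1 node {rye}, right has 0 { }.

moss, sage, ash, tulip, kale, plum, bay, daisy, rye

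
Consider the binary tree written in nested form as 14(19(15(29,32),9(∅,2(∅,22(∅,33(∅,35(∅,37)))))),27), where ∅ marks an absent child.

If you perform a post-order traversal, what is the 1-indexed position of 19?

10

Post-order visits the left subtree, then the right subtree, then the node.
At 14: go left to 19.
  At 19: go left to 15.
    At 15: go left to 29.
      29 is a leaf — visit 29.
    At 15: go right to 32.
      32 is a leaf — visit 32.
    Visit 15.
  At 19: go right to 9.
    At 9: no left child.
    At 9: go right to 2.
      At 2: no left child.
      At 2: go right to 22.
        At 22: no left child.
        At 22: go right to 33.
          At 33: no left child.
          At 33: go right to 35.
            At 35: no left child.
            At 35: go right to 37.
              37 is a leaf — visit 37.
            Visit 35.
          Visit 33.
        Visit 22.
      Visit 2.
    Visit 9.
  Visit 19.
At 14: go right to 27.
  27 is a leaf — visit 27.
Visit 14.
Full post-order sequence: 29, 32, 15, 37, 35, 33, 22, 2, 9, 19, 27, 14.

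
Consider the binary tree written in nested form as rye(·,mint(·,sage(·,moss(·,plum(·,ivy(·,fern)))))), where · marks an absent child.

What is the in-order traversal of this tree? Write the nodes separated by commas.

In-order visits the left subtree, then the node, then the right subtree.
At rye: no left child.
Visit rye.
At rye: go right to mint.
  At mint: no left child.
  Visit mint.
  At mint: go right to sage.
    At sage: no left child.
    Visit sage.
    At sage: go right to moss.
      At moss: no left child.
      Visit moss.
      At moss: go right to plum.
        At plum: no left child.
        Visit plum.
        At plum: go right to ivy.
          At ivy: no left child.
          Visit ivy.
          At ivy: go right to fern.
            fern is a leaf — visit fern.

rye, mint, sage, moss, plum, ivy, fern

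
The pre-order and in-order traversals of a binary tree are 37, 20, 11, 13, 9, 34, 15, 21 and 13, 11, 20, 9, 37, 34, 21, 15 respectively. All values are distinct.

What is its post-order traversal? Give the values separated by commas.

13, 11, 9, 20, 21, 15, 34, 37

The first element of pre-order is the root; it splits in-order into left and right subtrees.
Root 37: left subtree has 4 nodes {13, 11, 20, 9}, right has 3 {34, 21, 15}.
  Root 20: left subtree has 2 nodes {13, 11}, right has 1 {9}.
    Root 11: left subtree has 1 node {13}, right has 0 { }.
  Root 34: left subtree has 0 nodes { }, right has 2 {21, 15}.
    Root 15: left subtree has 1 node {21}, right has 0 { }.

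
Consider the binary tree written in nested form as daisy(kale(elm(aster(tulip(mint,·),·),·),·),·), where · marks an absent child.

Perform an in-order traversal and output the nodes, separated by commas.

In-order visits the left subtree, then the node, then the right subtree.
At daisy: go left to kale.
  At kale: go left to elm.
    At elm: go left to aster.
      At aster: go left to tulip.
        At tulip: go left to mint.
          mint is a leaf — visit mint.
        Visit tulip.
        At tulip: no right child.
      Visit aster.
      At aster: no right child.
    Visit elm.
    At elm: no right child.
  Visit kale.
  At kale: no right child.
Visit daisy.
At daisy: no right child.

mint, tulip, aster, elm, kale, daisy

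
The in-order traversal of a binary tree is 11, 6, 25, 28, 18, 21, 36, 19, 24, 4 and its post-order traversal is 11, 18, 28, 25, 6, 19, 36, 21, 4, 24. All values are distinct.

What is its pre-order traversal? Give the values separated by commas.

The last element of post-order is the root; it splits in-order into left and right subtrees.
Root 24: left subtree has 8 nodes {11, 6, 25, 28, 18, 21, 36, 19}, right has 1 {4}.
  Root 21: left subtree has 5 nodes {11, 6, 25, 28, 18}, right has 2 {36, 19}.
    Root 6: left subtree has 1 node {11}, right has 3 {25, 28, 18}.
      Root 25: left subtree has 0 nodes { }, right has 2 {28, 18}.
        Root 28: left subtree has 0 nodes { }, right has 1 {18}.
    Root 36: left subtree has 0 nodes { }, right has 1 {19}.

24, 21, 6, 11, 25, 28, 18, 36, 19, 4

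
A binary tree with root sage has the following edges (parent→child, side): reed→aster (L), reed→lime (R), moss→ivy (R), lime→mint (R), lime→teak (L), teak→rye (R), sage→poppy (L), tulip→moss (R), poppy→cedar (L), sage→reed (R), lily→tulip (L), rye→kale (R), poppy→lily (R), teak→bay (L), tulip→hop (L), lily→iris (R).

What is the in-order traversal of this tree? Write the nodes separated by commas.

cedar, poppy, hop, tulip, moss, ivy, lily, iris, sage, aster, reed, bay, teak, rye, kale, lime, mint

In-order visits the left subtree, then the node, then the right subtree.
At sage: go left to poppy.
  At poppy: go left to cedar.
    cedar is a leaf — visit cedar.
  Visit poppy.
  At poppy: go right to lily.
    At lily: go left to tulip.
      At tulip: go left to hop.
        hop is a leaf — visit hop.
      Visit tulip.
      At tulip: go right to moss.
        At moss: no left child.
        Visit moss.
        At moss: go right to ivy.
          ivy is a leaf — visit ivy.
    Visit lily.
    At lily: go right to iris.
      iris is a leaf — visit iris.
Visit sage.
At sage: go right to reed.
  At reed: go left to aster.
    aster is a leaf — visit aster.
  Visit reed.
  At reed: go right to lime.
    At lime: go left to teak.
      At teak: go left to bay.
        bay is a leaf — visit bay.
      Visit teak.
      At teak: go right to rye.
        At rye: no left child.
        Visit rye.
        At rye: go right to kale.
          kale is a leaf — visit kale.
    Visit lime.
    At lime: go right to mint.
      mint is a leaf — visit mint.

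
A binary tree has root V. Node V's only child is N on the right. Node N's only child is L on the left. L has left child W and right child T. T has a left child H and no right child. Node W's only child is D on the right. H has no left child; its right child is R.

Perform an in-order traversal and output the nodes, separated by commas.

In-order visits the left subtree, then the node, then the right subtree.
At V: no left child.
Visit V.
At V: go right to N.
  At N: go left to L.
    At L: go left to W.
      At W: no left child.
      Visit W.
      At W: go right to D.
        D is a leaf — visit D.
    Visit L.
    At L: go right to T.
      At T: go left to H.
        At H: no left child.
        Visit H.
        At H: go right to R.
          R is a leaf — visit R.
      Visit T.
      At T: no right child.
  Visit N.
  At N: no right child.

V, W, D, L, H, R, T, N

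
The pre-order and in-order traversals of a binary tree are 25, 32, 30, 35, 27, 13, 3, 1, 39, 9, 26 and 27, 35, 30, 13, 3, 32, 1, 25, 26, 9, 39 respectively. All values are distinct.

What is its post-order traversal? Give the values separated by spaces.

27 35 3 13 30 1 32 26 9 39 25

The first element of pre-order is the root; it splits in-order into left and right subtrees.
Root 25: left subtree has 7 nodes {27, 35, 30, 13, 3, 32, 1}, right has 3 {26, 9, 39}.
  Root 32: left subtree has 5 nodes {27, 35, 30, 13, 3}, right has 1 {1}.
    Root 30: left subtree has 2 nodes {27, 35}, right has 2 {13, 3}.
      Root 35: left subtree has 1 node {27}, right has 0 { }.
      Root 13: left subtree has 0 nodes { }, right has 1 {3}.
  Root 39: left subtree has 2 nodes {26, 9}, right has 0 { }.
    Root 9: left subtree has 1 node {26}, right has 0 { }.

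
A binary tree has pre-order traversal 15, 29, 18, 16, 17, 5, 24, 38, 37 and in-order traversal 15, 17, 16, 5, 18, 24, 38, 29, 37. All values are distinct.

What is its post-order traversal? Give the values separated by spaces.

17 5 16 38 24 18 37 29 15

The first element of pre-order is the root; it splits in-order into left and right subtrees.
Root 15: left subtree has 0 nodes { }, right has 8 {17, 16, 5, 18, 24, 38, 29, 37}.
  Root 29: left subtree has 6 nodes {17, 16, 5, 18, 24, 38}, right has 1 {37}.
    Root 18: left subtree has 3 nodes {17, 16, 5}, right has 2 {24, 38}.
      Root 16: left subtree has 1 node {17}, right has 1 {5}.
      Root 24: left subtree has 0 nodes { }, right has 1 {38}.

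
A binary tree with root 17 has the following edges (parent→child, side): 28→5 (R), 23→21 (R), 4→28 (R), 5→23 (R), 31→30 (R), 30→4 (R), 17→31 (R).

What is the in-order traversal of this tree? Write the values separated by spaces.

17 31 30 4 28 5 23 21

In-order visits the left subtree, then the node, then the right subtree.
At 17: no left child.
Visit 17.
At 17: go right to 31.
  At 31: no left child.
  Visit 31.
  At 31: go right to 30.
    At 30: no left child.
    Visit 30.
    At 30: go right to 4.
      At 4: no left child.
      Visit 4.
      At 4: go right to 28.
        At 28: no left child.
        Visit 28.
        At 28: go right to 5.
          At 5: no left child.
          Visit 5.
          At 5: go right to 23.
            At 23: no left child.
            Visit 23.
            At 23: go right to 21.
              21 is a leaf — visit 21.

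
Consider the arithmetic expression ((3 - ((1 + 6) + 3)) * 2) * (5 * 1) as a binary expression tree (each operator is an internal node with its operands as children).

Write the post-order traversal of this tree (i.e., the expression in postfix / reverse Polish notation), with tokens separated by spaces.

Post-order on an expression tree gives postfix notation: for each operator, emit left operand, right operand, then the operator.

3 1 6 + 3 + - 2 * 5 1 * *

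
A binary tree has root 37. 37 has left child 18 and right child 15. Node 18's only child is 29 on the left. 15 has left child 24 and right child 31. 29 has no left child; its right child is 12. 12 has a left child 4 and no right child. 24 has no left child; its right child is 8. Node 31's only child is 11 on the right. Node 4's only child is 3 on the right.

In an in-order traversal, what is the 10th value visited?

In-order visits the left subtree, then the node, then the right subtree.
At 37: go left to 18.
  At 18: go left to 29.
    At 29: no left child.
    Visit 29.
    At 29: go right to 12.
      At 12: go left to 4.
        At 4: no left child.
        Visit 4.
        At 4: go right to 3.
          3 is a leaf — visit 3.
      Visit 12.
      At 12: no right child.
  Visit 18.
  At 18: no right child.
Visit 37.
At 37: go right to 15.
  At 15: go left to 24.
    At 24: no left child.
    Visit 24.
    At 24: go right to 8.
      8 is a leaf — visit 8.
  Visit 15.
  At 15: go right to 31.
    At 31: no left child.
    Visit 31.
    At 31: go right to 11.
      11 is a leaf — visit 11.
Full in-order sequence: 29, 4, 3, 12, 18, 37, 24, 8, 15, 31, 11.

31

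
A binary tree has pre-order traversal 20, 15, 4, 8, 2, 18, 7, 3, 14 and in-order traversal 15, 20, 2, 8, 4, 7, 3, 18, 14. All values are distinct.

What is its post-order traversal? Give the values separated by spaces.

15 2 8 3 7 14 18 4 20

The first element of pre-order is the root; it splits in-order into left and right subtrees.
Root 20: left subtree has 1 node {15}, right has 7 {2, 8, 4, 7, 3, 18, 14}.
  Root 4: left subtree has 2 nodes {2, 8}, right has 4 {7, 3, 18, 14}.
    Root 8: left subtree has 1 node {2}, right has 0 { }.
    Root 18: left subtree has 2 nodes {7, 3}, right has 1 {14}.
      Root 7: left subtree has 0 nodes { }, right has 1 {3}.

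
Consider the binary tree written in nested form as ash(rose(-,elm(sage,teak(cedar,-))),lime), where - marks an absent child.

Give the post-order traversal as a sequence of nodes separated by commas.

sage, cedar, teak, elm, rose, lime, ash

Post-order visits the left subtree, then the right subtree, then the node.
At ash: go left to rose.
  At rose: no left child.
  At rose: go right to elm.
    At elm: go left to sage.
      sage is a leaf — visit sage.
    At elm: go right to teak.
      At teak: go left to cedar.
        cedar is a leaf — visit cedar.
      At teak: no right child.
      Visit teak.
    Visit elm.
  Visit rose.
At ash: go right to lime.
  lime is a leaf — visit lime.
Visit ash.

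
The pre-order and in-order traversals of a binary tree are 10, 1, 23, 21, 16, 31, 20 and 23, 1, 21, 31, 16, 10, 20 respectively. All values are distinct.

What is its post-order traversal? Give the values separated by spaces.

The first element of pre-order is the root; it splits in-order into left and right subtrees.
Root 10: left subtree has 5 nodes {23, 1, 21, 31, 16}, right has 1 {20}.
  Root 1: left subtree has 1 node {23}, right has 3 {21, 31, 16}.
    Root 21: left subtree has 0 nodes { }, right has 2 {31, 16}.
      Root 16: left subtree has 1 node {31}, right has 0 { }.

23 31 16 21 1 20 10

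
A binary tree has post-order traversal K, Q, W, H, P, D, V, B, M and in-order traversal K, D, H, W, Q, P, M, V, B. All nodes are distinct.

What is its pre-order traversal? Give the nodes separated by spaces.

M D K P H W Q B V

The last element of post-order is the root; it splits in-order into left and right subtrees.
Root M: left subtree has 6 nodes {K, D, H, W, Q, P}, right has 2 {V, B}.
  Root D: left subtree has 1 node {K}, right has 4 {H, W, Q, P}.
    Root P: left subtree has 3 nodes {H, W, Q}, right has 0 { }.
      Root H: left subtree has 0 nodes { }, right has 2 {W, Q}.
        Root W: left subtree has 0 nodes { }, right has 1 {Q}.
  Root B: left subtree has 1 node {V}, right has 0 { }.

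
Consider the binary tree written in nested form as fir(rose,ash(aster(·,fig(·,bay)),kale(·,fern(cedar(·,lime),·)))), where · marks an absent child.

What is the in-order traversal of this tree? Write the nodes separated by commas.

rose, fir, aster, fig, bay, ash, kale, cedar, lime, fern

In-order visits the left subtree, then the node, then the right subtree.
At fir: go left to rose.
  rose is a leaf — visit rose.
Visit fir.
At fir: go right to ash.
  At ash: go left to aster.
    At aster: no left child.
    Visit aster.
    At aster: go right to fig.
      At fig: no left child.
      Visit fig.
      At fig: go right to bay.
        bay is a leaf — visit bay.
  Visit ash.
  At ash: go right to kale.
    At kale: no left child.
    Visit kale.
    At kale: go right to fern.
      At fern: go left to cedar.
        At cedar: no left child.
        Visit cedar.
        At cedar: go right to lime.
          lime is a leaf — visit lime.
      Visit fern.
      At fern: no right child.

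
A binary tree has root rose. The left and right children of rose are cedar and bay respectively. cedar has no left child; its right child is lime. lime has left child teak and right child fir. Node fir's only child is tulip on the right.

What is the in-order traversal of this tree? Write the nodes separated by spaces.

In-order visits the left subtree, then the node, then the right subtree.
At rose: go left to cedar.
  At cedar: no left child.
  Visit cedar.
  At cedar: go right to lime.
    At lime: go left to teak.
      teak is a leaf — visit teak.
    Visit lime.
    At lime: go right to fir.
      At fir: no left child.
      Visit fir.
      At fir: go right to tulip.
        tulip is a leaf — visit tulip.
Visit rose.
At rose: go right to bay.
  bay is a leaf — visit bay.

cedar teak lime fir tulip rose bay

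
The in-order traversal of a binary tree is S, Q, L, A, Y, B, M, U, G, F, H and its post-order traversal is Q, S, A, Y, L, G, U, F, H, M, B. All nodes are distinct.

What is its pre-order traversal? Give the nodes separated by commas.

B, L, S, Q, Y, A, M, H, F, U, G

The last element of post-order is the root; it splits in-order into left and right subtrees.
Root B: left subtree has 5 nodes {S, Q, L, A, Y}, right has 5 {M, U, G, F, H}.
  Root L: left subtree has 2 nodes {S, Q}, right has 2 {A, Y}.
    Root S: left subtree has 0 nodes { }, right has 1 {Q}.
    Root Y: left subtree has 1 node {A}, right has 0 { }.
  Root M: left subtree has 0 nodes { }, right has 4 {U, G, F, H}.
    Root H: left subtree has 3 nodes {U, G, F}, right has 0 { }.
      Root F: left subtree has 2 nodes {U, G}, right has 0 { }.
        Root U: left subtree has 0 nodes { }, right has 1 {G}.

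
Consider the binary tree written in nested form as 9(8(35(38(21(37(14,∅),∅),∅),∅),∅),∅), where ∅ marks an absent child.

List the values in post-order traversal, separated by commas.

14, 37, 21, 38, 35, 8, 9

Post-order visits the left subtree, then the right subtree, then the node.
At 9: go left to 8.
  At 8: go left to 35.
    At 35: go left to 38.
      At 38: go left to 21.
        At 21: go left to 37.
          At 37: go left to 14.
            14 is a leaf — visit 14.
          At 37: no right child.
          Visit 37.
        At 21: no right child.
        Visit 21.
      At 38: no right child.
      Visit 38.
    At 35: no right child.
    Visit 35.
  At 8: no right child.
  Visit 8.
At 9: no right child.
Visit 9.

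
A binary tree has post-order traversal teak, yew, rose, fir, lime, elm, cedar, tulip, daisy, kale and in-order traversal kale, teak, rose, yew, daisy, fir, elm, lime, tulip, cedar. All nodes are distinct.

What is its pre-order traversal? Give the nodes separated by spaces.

kale daisy rose teak yew tulip elm fir lime cedar

The last element of post-order is the root; it splits in-order into left and right subtrees.
Root kale: left subtree has 0 nodes { }, right has 9 {teak, rose, yew, daisy, fir, elm, lime, tulip, cedar}.
  Root daisy: left subtree has 3 nodes {teak, rose, yew}, right has 5 {fir, elm, lime, tulip, cedar}.
    Root rose: left subtree has 1 node {teak}, right has 1 {yew}.
    Root tulip: left subtree has 3 nodes {fir, elm, lime}, right has 1 {cedar}.
      Root elm: left subtree has 1 node {fir}, right has 1 {lime}.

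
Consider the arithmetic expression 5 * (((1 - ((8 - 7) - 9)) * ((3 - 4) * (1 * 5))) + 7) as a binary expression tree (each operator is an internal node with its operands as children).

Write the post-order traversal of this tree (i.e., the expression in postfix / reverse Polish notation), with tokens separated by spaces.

Post-order on an expression tree gives postfix notation: for each operator, emit left operand, right operand, then the operator.

5 1 8 7 - 9 - - 3 4 - 1 5 * * * 7 + *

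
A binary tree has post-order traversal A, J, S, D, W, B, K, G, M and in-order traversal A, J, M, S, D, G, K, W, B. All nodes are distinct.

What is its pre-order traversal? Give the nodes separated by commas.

The last element of post-order is the root; it splits in-order into left and right subtrees.
Root M: left subtree has 2 nodes {A, J}, right has 6 {S, D, G, K, W, B}.
  Root J: left subtree has 1 node {A}, right has 0 { }.
  Root G: left subtree has 2 nodes {S, D}, right has 3 {K, W, B}.
    Root D: left subtree has 1 node {S}, right has 0 { }.
    Root K: left subtree has 0 nodes { }, right has 2 {W, B}.
      Root B: left subtree has 1 node {W}, right has 0 { }.

M, J, A, G, D, S, K, B, W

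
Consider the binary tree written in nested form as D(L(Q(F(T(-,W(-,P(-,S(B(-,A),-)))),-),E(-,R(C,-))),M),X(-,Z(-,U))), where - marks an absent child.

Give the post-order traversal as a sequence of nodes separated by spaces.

A B S P W T F C R E Q M L U Z X D

Post-order visits the left subtree, then the right subtree, then the node.
At D: go left to L.
  At L: go left to Q.
    At Q: go left to F.
      At F: go left to T.
        At T: no left child.
        At T: go right to W.
          At W: no left child.
          At W: go right to P.
            At P: no left child.
            At P: go right to S.
              At S: go left to B.
                At B: no left child.
                At B: go right to A.
                  A is a leaf — visit A.
                Visit B.
              At S: no right child.
              Visit S.
            Visit P.
          Visit W.
        Visit T.
      At F: no right child.
      Visit F.
    At Q: go right to E.
      At E: no left child.
      At E: go right to R.
        At R: go left to C.
          C is a leaf — visit C.
        At R: no right child.
        Visit R.
      Visit E.
    Visit Q.
  At L: go right to M.
    M is a leaf — visit M.
  Visit L.
At D: go right to X.
  At X: no left child.
  At X: go right to Z.
    At Z: no left child.
    At Z: go right to U.
      U is a leaf — visit U.
    Visit Z.
  Visit X.
Visit D.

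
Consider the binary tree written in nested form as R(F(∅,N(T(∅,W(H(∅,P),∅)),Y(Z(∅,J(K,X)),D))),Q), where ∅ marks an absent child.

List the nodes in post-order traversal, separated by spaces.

P H W T K X J Z D Y N F Q R

Post-order visits the left subtree, then the right subtree, then the node.
At R: go left to F.
  At F: no left child.
  At F: go right to N.
    At N: go left to T.
      At T: no left child.
      At T: go right to W.
        At W: go left to H.
          At H: no left child.
          At H: go right to P.
            P is a leaf — visit P.
          Visit H.
        At W: no right child.
        Visit W.
      Visit T.
    At N: go right to Y.
      At Y: go left to Z.
        At Z: no left child.
        At Z: go right to J.
          At J: go left to K.
            K is a leaf — visit K.
          At J: go right to X.
            X is a leaf — visit X.
          Visit J.
        Visit Z.
      At Y: go right to D.
        D is a leaf — visit D.
      Visit Y.
    Visit N.
  Visit F.
At R: go right to Q.
  Q is a leaf — visit Q.
Visit R.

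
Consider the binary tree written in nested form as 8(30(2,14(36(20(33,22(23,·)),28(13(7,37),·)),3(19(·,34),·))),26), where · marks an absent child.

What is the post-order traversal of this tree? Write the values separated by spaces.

2 33 23 22 20 7 37 13 28 36 34 19 3 14 30 26 8

Post-order visits the left subtree, then the right subtree, then the node.
At 8: go left to 30.
  At 30: go left to 2.
    2 is a leaf — visit 2.
  At 30: go right to 14.
    At 14: go left to 36.
      At 36: go left to 20.
        At 20: go left to 33.
          33 is a leaf — visit 33.
        At 20: go right to 22.
          At 22: go left to 23.
            23 is a leaf — visit 23.
          At 22: no right child.
          Visit 22.
        Visit 20.
      At 36: go right to 28.
        At 28: go left to 13.
          At 13: go left to 7.
            7 is a leaf — visit 7.
          At 13: go right to 37.
            37 is a leaf — visit 37.
          Visit 13.
        At 28: no right child.
        Visit 28.
      Visit 36.
    At 14: go right to 3.
      At 3: go left to 19.
        At 19: no left child.
        At 19: go right to 34.
          34 is a leaf — visit 34.
        Visit 19.
      At 3: no right child.
      Visit 3.
    Visit 14.
  Visit 30.
At 8: go right to 26.
  26 is a leaf — visit 26.
Visit 8.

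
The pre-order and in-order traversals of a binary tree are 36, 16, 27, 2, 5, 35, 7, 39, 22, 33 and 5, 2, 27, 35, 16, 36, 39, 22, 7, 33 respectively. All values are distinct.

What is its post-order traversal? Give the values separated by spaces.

The first element of pre-order is the root; it splits in-order into left and right subtrees.
Root 36: left subtree has 5 nodes {5, 2, 27, 35, 16}, right has 4 {39, 22, 7, 33}.
  Root 16: left subtree has 4 nodes {5, 2, 27, 35}, right has 0 { }.
    Root 27: left subtree has 2 nodes {5, 2}, right has 1 {35}.
      Root 2: left subtree has 1 node {5}, right has 0 { }.
  Root 7: left subtree has 2 nodes {39, 22}, right has 1 {33}.
    Root 39: left subtree has 0 nodes { }, right has 1 {22}.

5 2 35 27 16 22 39 33 7 36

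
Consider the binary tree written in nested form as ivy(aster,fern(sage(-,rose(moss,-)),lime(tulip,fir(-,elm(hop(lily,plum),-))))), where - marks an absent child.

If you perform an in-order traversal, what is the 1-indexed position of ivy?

In-order visits the left subtree, then the node, then the right subtree.
At ivy: go left to aster.
  aster is a leaf — visit aster.
Visit ivy.
At ivy: go right to fern.
  At fern: go left to sage.
    At sage: no left child.
    Visit sage.
    At sage: go right to rose.
      At rose: go left to moss.
        moss is a leaf — visit moss.
      Visit rose.
      At rose: no right child.
  Visit fern.
  At fern: go right to lime.
    At lime: go left to tulip.
      tulip is a leaf — visit tulip.
    Visit lime.
    At lime: go right to fir.
      At fir: no left child.
      Visit fir.
      At fir: go right to elm.
        At elm: go left to hop.
          At hop: go left to lily.
            lily is a leaf — visit lily.
          Visit hop.
          At hop: go right to plum.
            plum is a leaf — visit plum.
        Visit elm.
        At elm: no right child.
Full in-order sequence: aster, ivy, sage, moss, rose, fern, tulip, lime, fir, lily, hop, plum, elm.

2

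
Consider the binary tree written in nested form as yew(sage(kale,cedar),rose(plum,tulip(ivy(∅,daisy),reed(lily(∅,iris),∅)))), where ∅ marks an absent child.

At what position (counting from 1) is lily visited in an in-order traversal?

10

In-order visits the left subtree, then the node, then the right subtree.
At yew: go left to sage.
  At sage: go left to kale.
    kale is a leaf — visit kale.
  Visit sage.
  At sage: go right to cedar.
    cedar is a leaf — visit cedar.
Visit yew.
At yew: go right to rose.
  At rose: go left to plum.
    plum is a leaf — visit plum.
  Visit rose.
  At rose: go right to tulip.
    At tulip: go left to ivy.
      At ivy: no left child.
      Visit ivy.
      At ivy: go right to daisy.
        daisy is a leaf — visit daisy.
    Visit tulip.
    At tulip: go right to reed.
      At reed: go left to lily.
        At lily: no left child.
        Visit lily.
        At lily: go right to iris.
          iris is a leaf — visit iris.
      Visit reed.
      At reed: no right child.
Full in-order sequence: kale, sage, cedar, yew, plum, rose, ivy, daisy, tulip, lily, iris, reed.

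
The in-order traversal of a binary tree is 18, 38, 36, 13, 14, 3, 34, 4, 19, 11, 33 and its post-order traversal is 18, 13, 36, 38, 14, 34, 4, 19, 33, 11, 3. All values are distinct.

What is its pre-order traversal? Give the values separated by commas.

3, 14, 38, 18, 36, 13, 11, 19, 4, 34, 33

The last element of post-order is the root; it splits in-order into left and right subtrees.
Root 3: left subtree has 5 nodes {18, 38, 36, 13, 14}, right has 5 {34, 4, 19, 11, 33}.
  Root 14: left subtree has 4 nodes {18, 38, 36, 13}, right has 0 { }.
    Root 38: left subtree has 1 node {18}, right has 2 {36, 13}.
      Root 36: left subtree has 0 nodes { }, right has 1 {13}.
  Root 11: left subtree has 3 nodes {34, 4, 19}, right has 1 {33}.
    Root 19: left subtree has 2 nodes {34, 4}, right has 0 { }.
      Root 4: left subtree has 1 node {34}, right has 0 { }.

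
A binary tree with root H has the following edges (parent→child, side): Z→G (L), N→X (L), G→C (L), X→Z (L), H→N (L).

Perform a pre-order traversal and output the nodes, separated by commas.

H, N, X, Z, G, C

Pre-order visits the node, then its left subtree, then its right subtree.
Visit H.
At H: go left to N.
  Visit N.
  At N: go left to X.
    Visit X.
    At X: go left to Z.
      Visit Z.
      At Z: go left to G.
        Visit G.
        At G: go left to C.
          C is a leaf — visit C.
        At G: no right child.
      At Z: no right child.
    At X: no right child.
  At N: no right child.
At H: no right child.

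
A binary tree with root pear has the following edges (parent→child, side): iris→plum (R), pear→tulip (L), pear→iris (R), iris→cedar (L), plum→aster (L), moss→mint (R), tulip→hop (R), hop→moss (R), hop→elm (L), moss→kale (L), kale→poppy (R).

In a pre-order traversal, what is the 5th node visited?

moss

Pre-order visits the node, then its left subtree, then its right subtree.
Visit pear.
At pear: go left to tulip.
  Visit tulip.
  At tulip: no left child.
  At tulip: go right to hop.
    Visit hop.
    At hop: go left to elm.
      elm is a leaf — visit elm.
    At hop: go right to moss.
      Visit moss.
      At moss: go left to kale.
        Visit kale.
        At kale: no left child.
        At kale: go right to poppy.
          poppy is a leaf — visit poppy.
      At moss: go right to mint.
        mint is a leaf — visit mint.
At pear: go right to iris.
  Visit iris.
  At iris: go left to cedar.
    cedar is a leaf — visit cedar.
  At iris: go right to plum.
    Visit plum.
    At plum: go left to aster.
      aster is a leaf — visit aster.
    At plum: no right child.
Full pre-order sequence: pear, tulip, hop, elm, moss, kale, poppy, mint, iris, cedar, plum, aster.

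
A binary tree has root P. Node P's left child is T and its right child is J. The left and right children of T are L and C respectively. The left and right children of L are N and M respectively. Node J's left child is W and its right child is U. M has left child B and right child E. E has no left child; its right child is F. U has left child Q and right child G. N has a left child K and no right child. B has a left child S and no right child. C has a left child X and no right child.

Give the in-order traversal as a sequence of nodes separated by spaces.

K N L S B M E F T X C P W J Q U G

In-order visits the left subtree, then the node, then the right subtree.
At P: go left to T.
  At T: go left to L.
    At L: go left to N.
      At N: go left to K.
        K is a leaf — visit K.
      Visit N.
      At N: no right child.
    Visit L.
    At L: go right to M.
      At M: go left to B.
        At B: go left to S.
          S is a leaf — visit S.
        Visit B.
        At B: no right child.
      Visit M.
      At M: go right to E.
        At E: no left child.
        Visit E.
        At E: go right to F.
          F is a leaf — visit F.
  Visit T.
  At T: go right to C.
    At C: go left to X.
      X is a leaf — visit X.
    Visit C.
    At C: no right child.
Visit P.
At P: go right to J.
  At J: go left to W.
    W is a leaf — visit W.
  Visit J.
  At J: go right to U.
    At U: go left to Q.
      Q is a leaf — visit Q.
    Visit U.
    At U: go right to G.
      G is a leaf — visit G.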